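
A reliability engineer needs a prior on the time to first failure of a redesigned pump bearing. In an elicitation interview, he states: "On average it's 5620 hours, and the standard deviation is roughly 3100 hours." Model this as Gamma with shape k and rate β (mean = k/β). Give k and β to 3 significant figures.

k ≈ 3.29, β ≈ 0.000585

For Gamma(k, rate β): mean = k/β, variance = k/β², so CV = 1/√k.
CV = SD/mean = 3100/5620 = 0.5516, hence k = 1/CV² = 3.29.
Then β = k/mean = 3.29/5620 = 0.000585.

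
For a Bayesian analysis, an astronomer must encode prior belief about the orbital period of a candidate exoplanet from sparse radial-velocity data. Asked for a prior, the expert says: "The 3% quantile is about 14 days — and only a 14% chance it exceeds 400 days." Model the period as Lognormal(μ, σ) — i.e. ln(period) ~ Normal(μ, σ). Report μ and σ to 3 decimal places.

μ ≈ 4.768, σ ≈ 1.132

If T ~ Lognormal(μ,σ) then ln T ~ Normal(μ,σ), so the p-quantile of ln T is μ + z_p·σ.
ln(14) = 2.639 and ln(400) = 5.991; z_{0.03} = -1.881, z_{0.86} = 1.08.
σ = (5.991 − 2.639)/(1.08 − (-1.881)) = 1.132.
μ = 2.639 − (-1.881)·1.132 = 4.768.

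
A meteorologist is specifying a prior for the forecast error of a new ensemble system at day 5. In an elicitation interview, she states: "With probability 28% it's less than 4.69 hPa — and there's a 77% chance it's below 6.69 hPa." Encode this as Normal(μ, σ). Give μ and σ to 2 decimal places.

μ = 5.57, σ = 1.51

For Normal(μ,σ), the p-quantile is μ + z_p·σ. Here z_{0.28} = -0.5828, z_{0.77} = 0.7388.
So 4.69 = μ − 0.5828σ and 6.69 = μ + 0.7388σ.
Subtracting: σ = (6.69 − 4.69)/(0.7388 − (-0.5828)) = 1.51.
Then μ = 4.69 − (-0.5828)·1.51 = 5.57.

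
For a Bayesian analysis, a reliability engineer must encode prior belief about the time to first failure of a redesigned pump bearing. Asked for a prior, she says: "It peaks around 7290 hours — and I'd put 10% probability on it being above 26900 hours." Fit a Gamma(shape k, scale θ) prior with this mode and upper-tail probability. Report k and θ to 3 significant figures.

k ≈ 2.09, θ ≈ 6690

Gamma(k,θ) with k>1 has mode (k−1)θ, so θ = 7290/(k−1).
Need P(X < 26900) = 0.9 with θ tied to k this way. Start at k = 2, θ = 7290: P(X<26900) ≈ 0.883.
Too low — raise k to concentrate. Iterating converges to k ≈ 2.09.
Then θ = 7290/(2.09−1) ≈ 6690.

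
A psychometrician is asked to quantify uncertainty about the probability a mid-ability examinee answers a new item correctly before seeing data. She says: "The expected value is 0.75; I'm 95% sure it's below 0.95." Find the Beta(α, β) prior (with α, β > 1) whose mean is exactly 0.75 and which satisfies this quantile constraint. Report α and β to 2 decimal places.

With mean 0.75 fixed, write α = 0.75s, β = 0.25s where s = α+β.
Need P(θ < 0.95) = 0.95 under Beta(0.75s, 0.25s). Normal approximation: (q−m)/√(m(1−m)/s) ≈ z_{0.95} = 1.64, so s ≈ 0.75·0.25·(1.64)²/(0.95−0.75)² = 12.7.
At s = 12.7: P(θ<0.95) ≈ 0.987. Adjusting to match 0.95 gives s ≈ 7.57.
So α = 0.75·7.57 ≈ 5.68, β = 0.25·7.57 ≈ 1.89.

α ≈ 5.68, β ≈ 1.89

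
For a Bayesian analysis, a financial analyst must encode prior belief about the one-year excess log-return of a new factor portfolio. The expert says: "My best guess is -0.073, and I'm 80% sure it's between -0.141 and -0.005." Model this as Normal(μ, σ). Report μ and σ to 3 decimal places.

A symmetric 80% interval runs μ ± z·σ with z = 1.282.
Half-width = 0.068, so σ = 0.068/1.282 = 0.053.
μ is the stated best guess, -0.073.

μ = -0.073, σ = 0.053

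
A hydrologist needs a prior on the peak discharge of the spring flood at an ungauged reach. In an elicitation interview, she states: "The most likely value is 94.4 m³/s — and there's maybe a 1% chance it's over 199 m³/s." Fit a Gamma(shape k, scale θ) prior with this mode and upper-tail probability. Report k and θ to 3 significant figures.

k ≈ 9.74, θ ≈ 10.8

Gamma(k,θ) with k>1 has mode (k−1)θ, so θ = 94.4/(k−1).
Need P(X < 199) = 0.99 with θ tied to k this way. Start at k = 2, θ = 94.4: P(X<199) ≈ 0.622.
Too low — raise k to concentrate. Iterating converges to k ≈ 9.74.
Then θ = 94.4/(9.74−1) ≈ 10.8.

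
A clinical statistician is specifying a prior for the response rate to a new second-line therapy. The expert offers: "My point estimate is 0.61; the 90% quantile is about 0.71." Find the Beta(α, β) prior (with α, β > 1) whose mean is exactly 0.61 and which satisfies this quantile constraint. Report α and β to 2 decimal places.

With mean 0.61 fixed, write α = 0.61s, β = 0.39s where s = α+β.
Need P(θ < 0.71) = 0.9 under Beta(0.61s, 0.39s). Normal approximation: (q−m)/√(m(1−m)/s) ≈ z_{0.9} = 1.28, so s ≈ 0.61·0.39·(1.28)²/(0.71−0.61)² = 39.1.
At s = 39.1: P(θ<0.71) ≈ 0.904. Adjusting to match 0.9 gives s ≈ 37.68.
So α = 0.61·37.68 ≈ 22.99, β = 0.39·37.68 ≈ 14.70.

α ≈ 22.99, β ≈ 14.70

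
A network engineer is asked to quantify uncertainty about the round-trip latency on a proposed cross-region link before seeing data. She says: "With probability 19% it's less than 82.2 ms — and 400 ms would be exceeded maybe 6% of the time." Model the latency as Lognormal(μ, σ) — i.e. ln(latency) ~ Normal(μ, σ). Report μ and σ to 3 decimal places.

If T ~ Lognormal(μ,σ) then ln T ~ Normal(μ,σ), so the p-quantile of ln T is μ + z_p·σ.
ln(82.2) = 4.409 and ln(400) = 5.991; z_{0.19} = -0.8779, z_{0.94} = 1.555.
σ = (5.991 − 4.409)/(1.555 − (-0.8779)) = 0.650.
μ = 4.409 − (-0.8779)·0.650 = 4.980.

μ ≈ 4.980, σ ≈ 0.650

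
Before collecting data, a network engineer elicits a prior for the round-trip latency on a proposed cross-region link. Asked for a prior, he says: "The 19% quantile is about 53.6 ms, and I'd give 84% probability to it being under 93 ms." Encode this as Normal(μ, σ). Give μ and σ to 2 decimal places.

The p-quantile of Normal(μ,σ) is μ + z_p·σ, with z_{0.19} = -0.8779 and z_{0.84} = 0.9945.
Eliminate σ: μ = (z₂·x₁ − z₁·x₂)/(z₂ − z₁) = (0.9945·53.6 − (-0.8779)·93)/1.872 = 72.07.
Then σ = (x₂ − x₁)/(z₂ − z₁) = (93 − 53.6)/1.872 = 21.04.

μ = 72.07, σ = 21.04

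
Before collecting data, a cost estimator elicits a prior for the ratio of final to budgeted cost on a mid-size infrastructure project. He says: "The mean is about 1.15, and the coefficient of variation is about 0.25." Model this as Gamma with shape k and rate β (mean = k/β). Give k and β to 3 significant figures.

k ≈ 16, β ≈ 13.9

For Gamma(k, rate β): mean = k/β, variance = k/β², so CV = 1/√k.
CV = 0.25, hence k = 1/CV² = 16.
Then β = k/mean = 16/1.15 = 13.9.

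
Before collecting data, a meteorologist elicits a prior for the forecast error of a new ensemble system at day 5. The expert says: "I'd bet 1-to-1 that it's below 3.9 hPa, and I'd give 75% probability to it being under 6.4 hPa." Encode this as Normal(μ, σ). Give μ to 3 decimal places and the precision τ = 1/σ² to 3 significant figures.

The p-quantile of Normal(μ,σ) is μ + z_p·σ, with z_{0.5} = 0 and z_{0.75} = 0.6745.
Eliminate σ: μ = (z₂·x₁ − z₁·x₂)/(z₂ − z₁) = (0.6745·3.9 − (0)·6.4)/0.6745 = 3.900.
Then σ = (x₂ − x₁)/(z₂ − z₁) = (6.4 − 3.9)/0.6745 = 3.707.
Precision τ = 1/σ² = 1/3.707² = 0.0728.

μ = 3.900, τ = 0.0728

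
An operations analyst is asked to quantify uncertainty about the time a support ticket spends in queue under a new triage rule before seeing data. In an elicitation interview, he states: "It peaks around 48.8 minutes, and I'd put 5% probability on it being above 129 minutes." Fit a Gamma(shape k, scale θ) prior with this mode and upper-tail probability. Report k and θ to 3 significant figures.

k ≈ 3.85, θ ≈ 17.1

Gamma(k,θ) with k>1 has mode (k−1)θ, so θ = 48.8/(k−1).
Need P(X < 129) = 0.95 with θ tied to k this way. Start at k = 2, θ = 48.8: P(X<129) ≈ 0.741.
Too low — raise k to concentrate. Iterating converges to k ≈ 3.85.
Then θ = 48.8/(3.85−1) ≈ 17.1.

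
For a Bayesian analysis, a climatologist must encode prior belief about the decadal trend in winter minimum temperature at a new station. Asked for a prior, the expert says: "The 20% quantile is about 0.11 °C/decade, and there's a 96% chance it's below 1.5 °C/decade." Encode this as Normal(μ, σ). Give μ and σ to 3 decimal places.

For Normal(μ,σ), the p-quantile is μ + z_p·σ. Here z_{0.2} = -0.8416, z_{0.96} = 1.751.
So 0.11 = μ − 0.8416σ and 1.5 = μ + 1.751σ.
Subtracting: σ = (1.5 − 0.11)/(1.751 − (-0.8416)) = 0.536.
Then μ = 0.11 − (-0.8416)·0.536 = 0.561.

μ = 0.561, σ = 0.536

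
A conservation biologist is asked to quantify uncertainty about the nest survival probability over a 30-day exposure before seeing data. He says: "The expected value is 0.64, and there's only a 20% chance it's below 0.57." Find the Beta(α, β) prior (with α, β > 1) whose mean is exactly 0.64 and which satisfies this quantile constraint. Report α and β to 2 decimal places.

α ≈ 20.85, β ≈ 11.73

With mean 0.64 fixed, write α = 0.64s, β = 0.36s where s = α+β.
Need P(θ < 0.57) = 0.2 under Beta(0.64s, 0.36s). Normal approximation: (q−m)/√(m(1−m)/s) ≈ z_{0.2} = -0.842, so s ≈ 0.64·0.36·(-0.842)²/(0.57−0.64)² = 33.3.
At s = 33.3: P(θ<0.57) ≈ 0.198. Adjusting to match 0.2 gives s ≈ 32.57.
So α = 0.64·32.57 ≈ 20.85, β = 0.36·32.57 ≈ 11.73.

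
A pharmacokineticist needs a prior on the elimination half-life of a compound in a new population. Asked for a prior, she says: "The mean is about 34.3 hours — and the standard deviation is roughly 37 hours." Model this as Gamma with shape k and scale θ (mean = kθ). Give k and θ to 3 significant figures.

For Gamma(k, scale θ): mean = kθ, variance = kθ², so CV = 1/√k.
CV = SD/mean = 37/34.3 = 1.079, hence k = 1/CV² = 0.859.
Then θ = mean/k = 34.3/0.859 = 39.9.

k ≈ 0.859, θ ≈ 39.9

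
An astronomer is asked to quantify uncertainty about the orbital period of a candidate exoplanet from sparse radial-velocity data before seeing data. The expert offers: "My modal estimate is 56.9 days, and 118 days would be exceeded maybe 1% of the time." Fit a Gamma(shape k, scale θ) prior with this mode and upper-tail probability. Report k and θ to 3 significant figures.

k ≈ 10.2, θ ≈ 6.21

Gamma(k,θ) with k>1 has mode (k−1)θ, so θ = 56.9/(k−1).
Need P(X < 118) = 0.99 with θ tied to k this way. Start at k = 2, θ = 56.9: P(X<118) ≈ 0.614.
Too low — raise k to concentrate. Iterating converges to k ≈ 10.2.
Then θ = 56.9/(10.2−1) ≈ 6.21.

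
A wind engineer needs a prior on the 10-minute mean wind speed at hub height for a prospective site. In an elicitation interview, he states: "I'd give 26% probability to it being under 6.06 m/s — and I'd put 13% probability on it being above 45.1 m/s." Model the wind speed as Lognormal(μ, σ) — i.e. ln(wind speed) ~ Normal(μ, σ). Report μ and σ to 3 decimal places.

If T ~ Lognormal(μ,σ) then ln T ~ Normal(μ,σ), so the p-quantile of ln T is μ + z_p·σ.
ln(6.06) = 1.802 and ln(45.1) = 3.809; z_{0.26} = -0.6433, z_{0.87} = 1.126.
σ = (3.809 − 1.802)/(1.126 − (-0.6433)) = 1.134.
μ = 1.802 − (-0.6433)·1.134 = 2.531.

μ ≈ 2.531, σ ≈ 1.134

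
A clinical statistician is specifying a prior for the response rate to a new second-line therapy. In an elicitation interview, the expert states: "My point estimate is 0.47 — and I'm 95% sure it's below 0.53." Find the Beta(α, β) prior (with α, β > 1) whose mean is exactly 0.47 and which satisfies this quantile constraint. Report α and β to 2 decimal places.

With mean 0.47 fixed, write α = 0.47s, β = 0.53s where s = α+β.
Need P(θ < 0.53) = 0.95 under Beta(0.47s, 0.53s). Normal approximation: (q−m)/√(m(1−m)/s) ≈ z_{0.95} = 1.64, so s ≈ 0.47·0.53·(1.64)²/(0.53−0.47)² = 187.2.
At s = 187.2: P(θ<0.53) ≈ 0.950. Adjusting to match 0.95 gives s ≈ 187.49.
So α = 0.47·187.49 ≈ 88.12, β = 0.53·187.49 ≈ 99.37.

α ≈ 88.12, β ≈ 99.37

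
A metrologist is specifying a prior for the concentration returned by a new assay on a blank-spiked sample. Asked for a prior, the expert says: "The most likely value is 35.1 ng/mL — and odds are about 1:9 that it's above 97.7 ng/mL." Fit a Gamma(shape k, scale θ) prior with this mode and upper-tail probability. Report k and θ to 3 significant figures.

Gamma(k,θ) with k>1 has mode (k−1)θ, so θ = 35.1/(k−1).
Need P(X < 97.7) = 0.9 with θ tied to k this way. Start at k = 2, θ = 35.1: P(X<97.7) ≈ 0.766.
Too low — raise k to concentrate. Iterating converges to k ≈ 2.82.
Then θ = 35.1/(2.82−1) ≈ 19.2.

k ≈ 2.82, θ ≈ 19.2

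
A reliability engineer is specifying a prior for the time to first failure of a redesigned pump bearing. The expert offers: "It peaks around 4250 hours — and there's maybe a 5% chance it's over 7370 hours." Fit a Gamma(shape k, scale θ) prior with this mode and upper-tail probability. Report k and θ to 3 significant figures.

Gamma(k,θ) with k>1 has mode (k−1)θ, so θ = 4250/(k−1).
Need P(X < 7370) = 0.95 with θ tied to k this way. Start at k = 2, θ = 4250: P(X<7370) ≈ 0.517.
Too low — raise k to concentrate. Iterating converges to k ≈ 10.2.
Then θ = 4250/(10.2−1) ≈ 462.

k ≈ 10.2, θ ≈ 462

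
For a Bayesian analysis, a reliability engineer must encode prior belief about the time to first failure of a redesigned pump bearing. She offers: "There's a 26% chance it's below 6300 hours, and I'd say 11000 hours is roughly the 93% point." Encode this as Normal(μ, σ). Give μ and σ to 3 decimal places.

For Normal(μ,σ), the p-quantile is μ + z_p·σ. Here z_{0.26} = -0.6433, z_{0.93} = 1.476.
So 6300 = μ − 0.6433σ and 11000 = μ + 1.476σ.
Subtracting: σ = (11000 − 6300)/(1.476 − (-0.6433)) = 2217.885.
Then μ = 6300 − (-0.6433)·2217.885 = 7726.866.

μ = 7726.866, σ = 2217.885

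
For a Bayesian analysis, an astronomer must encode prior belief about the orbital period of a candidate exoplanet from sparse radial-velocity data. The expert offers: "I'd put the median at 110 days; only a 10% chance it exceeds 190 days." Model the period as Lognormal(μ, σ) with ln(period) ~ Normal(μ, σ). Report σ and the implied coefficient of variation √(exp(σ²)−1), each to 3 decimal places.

If T ~ Lognormal(μ,σ) then ln T ~ Normal(μ,σ), so the p-quantile of ln T is μ + z_p·σ.
ln(110) = 4.7 and ln(190) = 5.247; z_{0.5} = 0, z_{0.9} = 1.282.
σ = (5.247 − 4.7)/(1.282 − (0)) = 0.426.
μ = 4.7 − (0)·0.426 = 4.700.
CV = √(exp(σ²)−1) = √(exp(0.1819)−1) = 0.447.

σ ≈ 0.426, CV ≈ 0.447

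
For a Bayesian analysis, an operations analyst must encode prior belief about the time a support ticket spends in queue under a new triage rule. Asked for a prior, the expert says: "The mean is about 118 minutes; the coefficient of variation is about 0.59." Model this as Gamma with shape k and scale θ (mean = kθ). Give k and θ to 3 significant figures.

For Gamma(k, scale θ): mean = kθ, variance = kθ², so CV = 1/√k.
CV = 0.59, hence k = 1/CV² = 2.87.
Then θ = mean/k = 118/2.87 = 41.1.

k ≈ 2.87, θ ≈ 41.1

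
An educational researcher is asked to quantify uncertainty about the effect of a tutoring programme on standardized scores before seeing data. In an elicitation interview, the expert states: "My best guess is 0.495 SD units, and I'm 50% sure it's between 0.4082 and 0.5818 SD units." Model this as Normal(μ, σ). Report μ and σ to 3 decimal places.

A symmetric 50% interval runs μ ± z·σ with z = 0.6745.
Half-width = 0.0868, so σ = 0.0868/0.6745 = 0.129.
μ is the stated best guess, 0.495.

μ = 0.495, σ = 0.129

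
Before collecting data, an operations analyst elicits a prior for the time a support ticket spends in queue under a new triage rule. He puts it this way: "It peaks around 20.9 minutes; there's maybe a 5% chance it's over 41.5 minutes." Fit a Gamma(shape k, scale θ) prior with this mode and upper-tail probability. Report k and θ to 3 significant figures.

k ≈ 6.89, θ ≈ 3.55

Gamma(k,θ) with k>1 has mode (k−1)θ, so θ = 20.9/(k−1).
Need P(X < 41.5) = 0.95 with θ tied to k this way. Start at k = 2, θ = 20.9: P(X<41.5) ≈ 0.590.
Too low — raise k to concentrate. Iterating converges to k ≈ 6.89.
Then θ = 20.9/(6.89−1) ≈ 3.55.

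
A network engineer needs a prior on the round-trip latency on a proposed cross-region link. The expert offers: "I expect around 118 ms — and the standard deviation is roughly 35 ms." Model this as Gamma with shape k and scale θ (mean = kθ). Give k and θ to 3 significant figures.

k ≈ 11.4, θ ≈ 10.4

For Gamma(k, scale θ): mean = kθ, variance = kθ², so CV = 1/√k.
CV = SD/mean = 35/118 = 0.2966, hence k = 1/CV² = 11.4.
Then θ = mean/k = 118/11.4 = 10.4.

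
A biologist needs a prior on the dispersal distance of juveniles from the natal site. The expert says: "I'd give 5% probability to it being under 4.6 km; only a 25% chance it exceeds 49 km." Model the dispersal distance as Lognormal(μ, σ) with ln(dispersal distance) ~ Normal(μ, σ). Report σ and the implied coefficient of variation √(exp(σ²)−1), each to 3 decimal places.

σ ≈ 1.020, CV ≈ 1.353

If T ~ Lognormal(μ,σ) then ln T ~ Normal(μ,σ), so the p-quantile of ln T is μ + z_p·σ.
ln(4.6) = 1.526 and ln(49) = 3.892; z_{0.05} = -1.645, z_{0.75} = 0.6745.
σ = (3.892 − 1.526)/(0.6745 − (-1.645)) = 1.020.
μ = 1.526 − (-1.645)·1.020 = 3.204.
CV = √(exp(σ²)−1) = √(exp(1.0404)−1) = 1.353.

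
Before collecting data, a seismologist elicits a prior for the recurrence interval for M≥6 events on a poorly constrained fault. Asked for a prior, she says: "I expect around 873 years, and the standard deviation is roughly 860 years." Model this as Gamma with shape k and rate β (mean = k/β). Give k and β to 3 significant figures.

For Gamma(k, rate β): mean = k/β, variance = k/β², so CV = 1/√k.
CV = SD/mean = 860/873 = 0.9851, hence k = 1/CV² = 1.03.
Then β = k/mean = 1.03/873 = 0.00118.

k ≈ 1.03, β ≈ 0.00118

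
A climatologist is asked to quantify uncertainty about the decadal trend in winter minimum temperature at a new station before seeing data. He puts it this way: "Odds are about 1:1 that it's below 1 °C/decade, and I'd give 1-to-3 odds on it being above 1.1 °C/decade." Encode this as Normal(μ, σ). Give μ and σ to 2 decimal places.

The p-quantile of Normal(μ,σ) is μ + z_p·σ, with z_{0.5} = 0 and z_{0.75} = 0.6745.
Eliminate σ: μ = (z₂·x₁ − z₁·x₂)/(z₂ − z₁) = (0.6745·1 − (0)·1.1)/0.6745 = 1.00.
Then σ = (x₂ − x₁)/(z₂ − z₁) = (1.1 − 1)/0.6745 = 0.15.

μ = 1.00, σ = 0.15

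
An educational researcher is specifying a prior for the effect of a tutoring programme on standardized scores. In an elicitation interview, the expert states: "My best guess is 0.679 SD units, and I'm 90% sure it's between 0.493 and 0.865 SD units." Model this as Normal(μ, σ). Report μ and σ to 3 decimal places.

μ = 0.679, σ = 0.113

A symmetric 90% interval runs μ ± z·σ with z = 1.645.
Half-width = 0.186, so σ = 0.186/1.645 = 0.113.
μ is the stated best guess, 0.679.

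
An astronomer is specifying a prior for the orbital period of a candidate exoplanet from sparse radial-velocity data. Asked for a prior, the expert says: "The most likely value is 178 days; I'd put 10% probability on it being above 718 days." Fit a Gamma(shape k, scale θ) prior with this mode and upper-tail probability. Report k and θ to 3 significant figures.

k ≈ 1.94, θ ≈ 189

Gamma(k,θ) with k>1 has mode (k−1)θ, so θ = 178/(k−1).
Need P(X < 718) = 0.9 with θ tied to k this way. Start at k = 2, θ = 178: P(X<718) ≈ 0.911.
Too high — lower k to spread out. Iterating converges to k ≈ 1.94.
Then θ = 178/(1.94−1) ≈ 189.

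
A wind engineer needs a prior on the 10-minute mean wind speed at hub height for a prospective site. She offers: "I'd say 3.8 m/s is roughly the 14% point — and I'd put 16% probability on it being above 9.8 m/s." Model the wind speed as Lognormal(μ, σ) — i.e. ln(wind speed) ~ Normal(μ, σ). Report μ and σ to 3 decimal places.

If T ~ Lognormal(μ,σ) then ln T ~ Normal(μ,σ), so the p-quantile of ln T is μ + z_p·σ.
ln(3.8) = 1.335 and ln(9.8) = 2.282; z_{0.14} = -1.08, z_{0.84} = 0.9945.
σ = (2.282 − 1.335)/(0.9945 − (-1.08)) = 0.457.
μ = 1.335 − (-1.08)·0.457 = 1.828.

μ ≈ 1.828, σ ≈ 0.457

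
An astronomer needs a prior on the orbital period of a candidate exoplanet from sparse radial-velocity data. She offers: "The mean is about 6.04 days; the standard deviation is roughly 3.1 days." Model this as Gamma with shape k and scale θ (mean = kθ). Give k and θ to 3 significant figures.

k ≈ 3.8, θ ≈ 1.59

For Gamma(k, scale θ): mean = kθ, variance = kθ², so CV = 1/√k.
CV = SD/mean = 3.1/6.04 = 0.5132, hence k = 1/CV² = 3.8.
Then θ = mean/k = 6.04/3.8 = 1.59.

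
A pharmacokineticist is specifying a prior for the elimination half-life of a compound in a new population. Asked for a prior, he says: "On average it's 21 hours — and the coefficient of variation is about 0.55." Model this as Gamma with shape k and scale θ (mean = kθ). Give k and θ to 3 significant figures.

k ≈ 3.31, θ ≈ 6.35

For Gamma(k, scale θ): mean = kθ, variance = kθ², so CV = 1/√k.
CV = 0.55, hence k = 1/CV² = 3.31.
Then θ = mean/k = 21/3.31 = 6.35.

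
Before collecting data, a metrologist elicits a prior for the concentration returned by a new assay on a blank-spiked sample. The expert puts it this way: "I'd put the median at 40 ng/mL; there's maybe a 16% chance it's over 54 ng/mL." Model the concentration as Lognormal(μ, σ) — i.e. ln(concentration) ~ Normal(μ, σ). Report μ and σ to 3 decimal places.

If T ~ Lognormal(μ,σ) then ln T ~ Normal(μ,σ), so the p-quantile of ln T is μ + z_p·σ.
ln(40) = 3.689 and ln(54) = 3.989; z_{0.5} = 0, z_{0.84} = 0.9945.
σ = (3.989 − 3.689)/(0.9945 − (0)) = 0.302.
μ = 3.689 − (0)·0.302 = 3.689.

μ ≈ 3.689, σ ≈ 0.302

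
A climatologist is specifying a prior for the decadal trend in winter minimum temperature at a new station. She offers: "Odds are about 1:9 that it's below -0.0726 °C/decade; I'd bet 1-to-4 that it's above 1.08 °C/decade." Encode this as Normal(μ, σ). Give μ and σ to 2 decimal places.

μ = 0.62, σ = 0.54

The p-quantile of Normal(μ,σ) is μ + z_p·σ, with z_{0.1} = -1.282 and z_{0.8} = 0.8416.
Eliminate σ: μ = (z₂·x₁ − z₁·x₂)/(z₂ − z₁) = (0.8416·-0.0726 − (-1.282)·1.08)/2.123 = 0.62.
Then σ = (x₂ − x₁)/(z₂ − z₁) = (1.08 − -0.0726)/2.123 = 0.54.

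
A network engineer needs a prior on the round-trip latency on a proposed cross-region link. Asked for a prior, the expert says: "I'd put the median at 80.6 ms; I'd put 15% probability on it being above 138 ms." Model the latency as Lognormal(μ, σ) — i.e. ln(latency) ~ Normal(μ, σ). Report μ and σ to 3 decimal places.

If T ~ Lognormal(μ,σ) then ln T ~ Normal(μ,σ), so the p-quantile of ln T is μ + z_p·σ.
ln(80.6) = 4.389 and ln(138) = 4.927; z_{0.5} = 0, z_{0.85} = 1.036.
σ = (4.927 − 4.389)/(1.036 − (0)) = 0.519.
μ = 4.389 − (0)·0.519 = 4.389.

μ ≈ 4.389, σ ≈ 0.519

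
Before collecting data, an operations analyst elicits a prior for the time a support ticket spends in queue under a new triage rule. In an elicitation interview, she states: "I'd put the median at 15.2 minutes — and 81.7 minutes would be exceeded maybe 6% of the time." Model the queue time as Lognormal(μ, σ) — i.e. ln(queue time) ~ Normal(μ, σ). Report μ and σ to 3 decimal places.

μ ≈ 2.721, σ ≈ 1.082

If T ~ Lognormal(μ,σ) then ln T ~ Normal(μ,σ), so the p-quantile of ln T is μ + z_p·σ.
ln(15.2) = 2.721 and ln(81.7) = 4.403; z_{0.5} = 0, z_{0.94} = 1.555.
σ = (4.403 − 2.721)/(1.555 − (0)) = 1.082.
μ = 2.721 − (0)·1.082 = 2.721.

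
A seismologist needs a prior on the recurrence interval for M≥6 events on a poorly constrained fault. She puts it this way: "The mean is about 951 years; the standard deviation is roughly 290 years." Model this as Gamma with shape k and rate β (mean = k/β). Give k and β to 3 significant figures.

For Gamma(k, rate β): mean = k/β, variance = k/β², so CV = 1/√k.
CV = SD/mean = 290/951 = 0.3049, hence k = 1/CV² = 10.8.
Then β = k/mean = 10.8/951 = 0.0113.

k ≈ 10.8, β ≈ 0.0113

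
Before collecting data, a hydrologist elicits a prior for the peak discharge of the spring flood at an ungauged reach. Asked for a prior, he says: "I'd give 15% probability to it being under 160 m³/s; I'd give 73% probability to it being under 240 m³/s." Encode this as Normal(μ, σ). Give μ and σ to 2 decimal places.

The p-quantile of Normal(μ,σ) is μ + z_p·σ, with z_{0.15} = -1.036 and z_{0.73} = 0.6128.
Eliminate σ: μ = (z₂·x₁ − z₁·x₂)/(z₂ − z₁) = (0.6128·160 − (-1.036)·240)/1.649 = 210.27.
Then σ = (x₂ − x₁)/(z₂ − z₁) = (240 − 160)/1.649 = 48.51.

μ = 210.27, σ = 48.51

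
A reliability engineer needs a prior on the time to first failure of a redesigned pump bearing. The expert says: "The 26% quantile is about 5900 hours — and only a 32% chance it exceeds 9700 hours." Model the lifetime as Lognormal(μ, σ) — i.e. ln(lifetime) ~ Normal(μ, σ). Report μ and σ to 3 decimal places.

If T ~ Lognormal(μ,σ) then ln T ~ Normal(μ,σ), so the p-quantile of ln T is μ + z_p·σ.
ln(5900) = 8.683 and ln(9700) = 9.18; z_{0.26} = -0.6433, z_{0.68} = 0.4677.
σ = (9.18 − 8.683)/(0.4677 − (-0.6433)) = 0.447.
μ = 8.683 − (-0.6433)·0.447 = 8.971.

μ ≈ 8.971, σ ≈ 0.447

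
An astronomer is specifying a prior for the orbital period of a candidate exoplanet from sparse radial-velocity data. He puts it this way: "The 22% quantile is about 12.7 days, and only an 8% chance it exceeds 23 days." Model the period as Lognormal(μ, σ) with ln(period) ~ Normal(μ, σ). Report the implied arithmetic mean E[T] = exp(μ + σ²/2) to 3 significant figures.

If T ~ Lognormal(μ,σ) then ln T ~ Normal(μ,σ), so the p-quantile of ln T is μ + z_p·σ.
ln(12.7) = 2.542 and ln(23) = 3.135; z_{0.22} = -0.7722, z_{0.92} = 1.405.
σ = (3.135 − 2.542)/(1.405 − (-0.7722)) = 0.273.
μ = 2.542 − (-0.7722)·0.273 = 2.752.
E[T] = exp(μ + σ²/2) = exp(2.752 + 0.0372) = 16.3 days.

E[T] ≈ 16.3 days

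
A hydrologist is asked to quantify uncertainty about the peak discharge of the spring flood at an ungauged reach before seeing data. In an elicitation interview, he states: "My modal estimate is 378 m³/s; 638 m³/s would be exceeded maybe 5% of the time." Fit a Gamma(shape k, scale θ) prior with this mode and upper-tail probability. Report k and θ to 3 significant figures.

k ≈ 11.2, θ ≈ 37.1

Gamma(k,θ) with k>1 has mode (k−1)θ, so θ = 378/(k−1).
Need P(X < 638) = 0.95 with θ tied to k this way. Start at k = 2, θ = 378: P(X<638) ≈ 0.503.
Too low — raise k to concentrate. Iterating converges to k ≈ 11.2.
Then θ = 378/(11.2−1) ≈ 37.1.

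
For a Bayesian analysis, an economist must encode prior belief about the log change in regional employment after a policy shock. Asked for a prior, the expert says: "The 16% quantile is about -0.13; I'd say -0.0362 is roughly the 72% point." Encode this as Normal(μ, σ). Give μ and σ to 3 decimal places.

μ = -0.071, σ = 0.059

For Normal(μ,σ), the p-quantile is μ + z_p·σ. Here z_{0.16} = -0.9945, z_{0.72} = 0.5828.
So -0.13 = μ − 0.9945σ and -0.0362 = μ + 0.5828σ.
Subtracting: σ = (-0.0362 − -0.13)/(0.5828 − (-0.9945)) = 0.059.
Then μ = -0.13 − (-0.9945)·0.059 = -0.071.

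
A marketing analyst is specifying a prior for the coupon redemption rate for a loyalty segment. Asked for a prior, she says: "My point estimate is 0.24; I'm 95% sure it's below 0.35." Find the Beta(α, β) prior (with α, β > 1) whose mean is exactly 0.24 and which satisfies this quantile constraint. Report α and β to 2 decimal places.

With mean 0.24 fixed, write α = 0.24s, β = 0.76s where s = α+β.
Need P(θ < 0.35) = 0.95 under Beta(0.24s, 0.76s). Normal approximation: (q−m)/√(m(1−m)/s) ≈ z_{0.95} = 1.64, so s ≈ 0.24·0.76·(1.64)²/(0.35−0.24)² = 40.8.
At s = 40.8: P(θ<0.35) ≈ 0.942. Adjusting to match 0.95 gives s ≈ 44.96.
So α = 0.24·44.96 ≈ 10.79, β = 0.76·44.96 ≈ 34.17.

α ≈ 10.79, β ≈ 34.17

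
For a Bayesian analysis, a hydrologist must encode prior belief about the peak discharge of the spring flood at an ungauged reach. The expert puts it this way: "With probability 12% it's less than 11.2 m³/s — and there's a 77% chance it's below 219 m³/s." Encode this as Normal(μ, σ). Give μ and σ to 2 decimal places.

μ = 138.78, σ = 108.58

The p-quantile of Normal(μ,σ) is μ + z_p·σ, with z_{0.12} = -1.175 and z_{0.77} = 0.7388.
Eliminate σ: μ = (z₂·x₁ − z₁·x₂)/(z₂ − z₁) = (0.7388·11.2 − (-1.175)·219)/1.914 = 138.78.
Then σ = (x₂ − x₁)/(z₂ − z₁) = (219 − 11.2)/1.914 = 108.58.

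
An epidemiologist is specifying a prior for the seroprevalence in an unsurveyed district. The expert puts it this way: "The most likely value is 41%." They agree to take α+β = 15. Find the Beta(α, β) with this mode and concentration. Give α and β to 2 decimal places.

α = 6.33, β = 8.67

For α,β > 1 the Beta mode is (α−1)/(α+β−2). With α+β = 15, the mode is (α−1)/13.
Set (α−1)/13 = 0.41 → α = 1 + 0.41·13 = 6.33.
β = 15 − α = 8.67.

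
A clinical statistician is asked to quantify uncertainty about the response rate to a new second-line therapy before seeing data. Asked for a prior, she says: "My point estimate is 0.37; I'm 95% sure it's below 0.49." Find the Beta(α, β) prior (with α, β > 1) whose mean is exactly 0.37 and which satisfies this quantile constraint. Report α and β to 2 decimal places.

With mean 0.37 fixed, write α = 0.37s, β = 0.63s where s = α+β.
Need P(θ < 0.49) = 0.95 under Beta(0.37s, 0.63s). Normal approximation: (q−m)/√(m(1−m)/s) ≈ z_{0.95} = 1.64, so s ≈ 0.37·0.63·(1.64)²/(0.49−0.37)² = 43.8.
At s = 43.8: P(θ<0.49) ≈ 0.947. Adjusting to match 0.95 gives s ≈ 45.36.
So α = 0.37·45.36 ≈ 16.78, β = 0.63·45.36 ≈ 28.58.

α ≈ 16.78, β ≈ 28.58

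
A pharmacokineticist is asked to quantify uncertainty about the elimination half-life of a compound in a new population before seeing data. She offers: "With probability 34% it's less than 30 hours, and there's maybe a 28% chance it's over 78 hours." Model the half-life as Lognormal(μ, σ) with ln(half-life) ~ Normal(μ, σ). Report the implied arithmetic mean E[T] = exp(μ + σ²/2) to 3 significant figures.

E[T] ≈ 70.7 hours

If T ~ Lognormal(μ,σ) then ln T ~ Normal(μ,σ), so the p-quantile of ln T is μ + z_p·σ.
ln(30) = 3.401 and ln(78) = 4.357; z_{0.34} = -0.4125, z_{0.72} = 0.5828.
σ = (4.357 − 3.401)/(0.5828 − (-0.4125)) = 0.960.
μ = 3.401 − (-0.4125)·0.960 = 3.797.
E[T] = exp(μ + σ²/2) = exp(3.797 + 0.4608) = 70.7 hours.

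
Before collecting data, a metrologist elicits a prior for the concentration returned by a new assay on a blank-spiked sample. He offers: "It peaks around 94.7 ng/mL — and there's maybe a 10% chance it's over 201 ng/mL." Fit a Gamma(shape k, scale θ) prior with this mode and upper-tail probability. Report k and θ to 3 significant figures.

Gamma(k,θ) with k>1 has mode (k−1)θ, so θ = 94.7/(k−1).
Need P(X < 201) = 0.9 with θ tied to k this way. Start at k = 2, θ = 94.7: P(X<201) ≈ 0.626.
Too low — raise k to concentrate. Iterating converges to k ≈ 4.39.
Then θ = 94.7/(4.39−1) ≈ 27.9.

k ≈ 4.39, θ ≈ 27.9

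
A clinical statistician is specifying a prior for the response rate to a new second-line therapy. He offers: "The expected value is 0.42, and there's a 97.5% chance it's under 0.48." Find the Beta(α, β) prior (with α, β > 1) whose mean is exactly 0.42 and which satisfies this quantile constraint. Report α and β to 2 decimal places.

With mean 0.42 fixed, write α = 0.42s, β = 0.58s where s = α+β.
Need P(θ < 0.48) = 0.975 under Beta(0.42s, 0.58s). Normal approximation: (q−m)/√(m(1−m)/s) ≈ z_{0.975} = 1.96, so s ≈ 0.42·0.58·(1.96)²/(0.48−0.42)² = 259.9.
At s = 259.9: P(θ<0.48) ≈ 0.974. Adjusting to match 0.975 gives s ≈ 263.55.
So α = 0.42·263.55 ≈ 110.69, β = 0.58·263.55 ≈ 152.86.

α ≈ 110.69, β ≈ 152.86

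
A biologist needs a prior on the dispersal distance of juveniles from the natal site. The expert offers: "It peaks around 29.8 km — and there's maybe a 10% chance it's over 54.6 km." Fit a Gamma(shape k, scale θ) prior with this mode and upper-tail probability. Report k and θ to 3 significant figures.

Gamma(k,θ) with k>1 has mode (k−1)θ, so θ = 29.8/(k−1).
Need P(X < 54.6) = 0.9 with θ tied to k this way. Start at k = 2, θ = 29.8: P(X<54.6) ≈ 0.547.
Too low — raise k to concentrate. Iterating converges to k ≈ 6.2.
Then θ = 29.8/(6.2−1) ≈ 5.73.

k ≈ 6.2, θ ≈ 5.73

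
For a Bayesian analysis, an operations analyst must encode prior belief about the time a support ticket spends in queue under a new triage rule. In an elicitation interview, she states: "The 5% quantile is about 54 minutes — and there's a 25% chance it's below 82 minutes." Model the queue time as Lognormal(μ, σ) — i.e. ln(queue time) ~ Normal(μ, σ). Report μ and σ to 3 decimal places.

If T ~ Lognormal(μ,σ) then ln T ~ Normal(μ,σ), so the p-quantile of ln T is μ + z_p·σ.
ln(54) = 3.989 and ln(82) = 4.407; z_{0.05} = -1.645, z_{0.25} = -0.6745.
σ = (4.407 − 3.989)/(-0.6745 − (-1.645)) = 0.430.
μ = 3.989 − (-1.645)·0.430 = 4.697.

μ ≈ 4.697, σ ≈ 0.430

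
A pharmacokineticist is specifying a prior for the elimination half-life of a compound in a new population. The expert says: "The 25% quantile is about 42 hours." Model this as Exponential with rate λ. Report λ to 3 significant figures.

λ ≈ 0.00685

P(T < 42.0) = 1 − e^(−λ·42.0) = 0.25, so λ = −ln(1−0.25)/42.0 = −ln(0.75)/42.0 = 0.00685.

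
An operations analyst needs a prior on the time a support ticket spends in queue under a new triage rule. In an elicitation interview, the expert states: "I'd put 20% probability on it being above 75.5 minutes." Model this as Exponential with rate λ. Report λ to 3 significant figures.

P(T > 75.5) = e^(−λ·75.5) = 0.2, so λ = −ln(0.2)/75.5 = 0.0213.

λ ≈ 0.0213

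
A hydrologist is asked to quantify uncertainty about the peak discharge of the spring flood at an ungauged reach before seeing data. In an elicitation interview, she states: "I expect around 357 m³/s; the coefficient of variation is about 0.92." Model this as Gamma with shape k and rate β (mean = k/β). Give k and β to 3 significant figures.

k ≈ 1.18, β ≈ 0.00331

For Gamma(k, rate β): mean = k/β, variance = k/β², so CV = 1/√k.
CV = 0.92, hence k = 1/CV² = 1.18.
Then β = k/mean = 1.18/357 = 0.00331.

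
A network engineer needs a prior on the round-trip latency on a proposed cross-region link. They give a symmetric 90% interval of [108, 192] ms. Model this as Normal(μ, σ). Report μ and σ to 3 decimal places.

μ = 150.000, σ = 25.534

A symmetric 90% interval runs μ ± z·σ with z = 1.645.
Half-width = 42, so σ = 42/1.645 = 25.534.
μ is the interval midpoint, 150.000.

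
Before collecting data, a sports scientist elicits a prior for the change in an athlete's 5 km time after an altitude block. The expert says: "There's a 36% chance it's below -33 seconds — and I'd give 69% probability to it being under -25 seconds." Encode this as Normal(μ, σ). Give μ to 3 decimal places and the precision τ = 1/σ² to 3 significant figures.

The p-quantile of Normal(μ,σ) is μ + z_p·σ, with z_{0.36} = -0.3585 and z_{0.69} = 0.4959.
Eliminate σ: μ = (z₂·x₁ − z₁·x₂)/(z₂ − z₁) = (0.4959·-33 − (-0.3585)·-25)/0.8543 = -29.643.
Then σ = (x₂ − x₁)/(z₂ − z₁) = (-25 − -33)/0.8543 = 9.364.
Precision τ = 1/σ² = 1/9.364² = 0.0114.

μ = -29.643, τ = 0.0114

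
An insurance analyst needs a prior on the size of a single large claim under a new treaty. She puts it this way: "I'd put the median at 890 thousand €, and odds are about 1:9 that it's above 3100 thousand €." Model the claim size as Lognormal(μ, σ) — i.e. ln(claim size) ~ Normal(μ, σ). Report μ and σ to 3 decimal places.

μ ≈ 6.791, σ ≈ 0.974

If T ~ Lognormal(μ,σ) then ln T ~ Normal(μ,σ), so the p-quantile of ln T is μ + z_p·σ.
ln(890) = 6.791 and ln(3100) = 8.039; z_{0.5} = 0, z_{0.9} = 1.282.
σ = (8.039 − 6.791)/(1.282 − (0)) = 0.974.
μ = 6.791 − (0)·0.974 = 6.791.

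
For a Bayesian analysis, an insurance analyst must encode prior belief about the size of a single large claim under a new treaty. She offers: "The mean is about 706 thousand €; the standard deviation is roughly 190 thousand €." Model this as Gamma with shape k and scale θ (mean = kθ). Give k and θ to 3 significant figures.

k ≈ 13.8, θ ≈ 51.1

For Gamma(k, scale θ): mean = kθ, variance = kθ², so CV = 1/√k.
CV = SD/mean = 190/706 = 0.2691, hence k = 1/CV² = 13.8.
Then θ = mean/k = 706/13.8 = 51.1.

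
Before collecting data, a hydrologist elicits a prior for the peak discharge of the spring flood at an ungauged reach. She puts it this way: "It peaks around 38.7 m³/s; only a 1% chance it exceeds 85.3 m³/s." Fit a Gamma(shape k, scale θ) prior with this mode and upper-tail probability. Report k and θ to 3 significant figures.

Gamma(k,θ) with k>1 has mode (k−1)θ, so θ = 38.7/(k−1).
Need P(X < 85.3) = 0.99 with θ tied to k this way. Start at k = 2, θ = 38.7: P(X<85.3) ≈ 0.646.
Too low — raise k to concentrate. Iterating converges to k ≈ 8.72.
Then θ = 38.7/(8.72−1) ≈ 5.02.

k ≈ 8.72, θ ≈ 5.02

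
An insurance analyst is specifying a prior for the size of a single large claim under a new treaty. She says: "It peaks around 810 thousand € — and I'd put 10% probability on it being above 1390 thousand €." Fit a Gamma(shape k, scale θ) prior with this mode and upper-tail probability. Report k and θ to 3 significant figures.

Gamma(k,θ) with k>1 has mode (k−1)θ, so θ = 810/(k−1).
Need P(X < 1390) = 0.9 with θ tied to k this way. Start at k = 2, θ = 810: P(X<1390) ≈ 0.512.
Too low — raise k to concentrate. Iterating converges to k ≈ 7.5.
Then θ = 810/(7.5−1) ≈ 125.

k ≈ 7.5, θ ≈ 125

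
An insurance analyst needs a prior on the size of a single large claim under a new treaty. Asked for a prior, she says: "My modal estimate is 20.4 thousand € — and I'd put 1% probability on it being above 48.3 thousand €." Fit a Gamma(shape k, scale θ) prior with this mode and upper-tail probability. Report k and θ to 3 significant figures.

k ≈ 7.39, θ ≈ 3.19

Gamma(k,θ) with k>1 has mode (k−1)θ, so θ = 20.4/(k−1).
Need P(X < 48.3) = 0.99 with θ tied to k this way. Start at k = 2, θ = 20.4: P(X<48.3) ≈ 0.684.
Too low — raise k to concentrate. Iterating converges to k ≈ 7.39.
Then θ = 20.4/(7.39−1) ≈ 3.19.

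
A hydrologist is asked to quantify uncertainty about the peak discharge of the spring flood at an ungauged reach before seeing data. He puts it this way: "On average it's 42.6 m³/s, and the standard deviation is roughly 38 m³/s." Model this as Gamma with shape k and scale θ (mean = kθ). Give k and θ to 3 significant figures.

k ≈ 1.26, θ ≈ 33.9

For Gamma(k, scale θ): mean = kθ, variance = kθ², so CV = 1/√k.
CV = SD/mean = 38/42.6 = 0.892, hence k = 1/CV² = 1.26.
Then θ = mean/k = 42.6/1.26 = 33.9.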